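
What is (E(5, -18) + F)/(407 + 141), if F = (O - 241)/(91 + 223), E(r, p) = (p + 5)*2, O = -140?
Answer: -8545/172072 ≈ -0.049659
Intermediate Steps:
E(r, p) = 10 + 2*p (E(r, p) = (5 + p)*2 = 10 + 2*p)
F = -381/314 (F = (-140 - 241)/(91 + 223) = -381/314 ≈ -1.2134)
(E(5, -18) + F)/(407 + 141) = ((10 + 2*(-18)) - 381/314)/(407 + 141) = ((10 - 36) - 381/314)/548 = (-26 - 381/314)*(1/548) = -8545/314*1/548 = -8545/172072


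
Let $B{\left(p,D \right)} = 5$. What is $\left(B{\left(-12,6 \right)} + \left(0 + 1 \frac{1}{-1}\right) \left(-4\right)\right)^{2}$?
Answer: $81$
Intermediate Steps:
$\left(B{\left(-12,6 \right)} + \left(0 + 1 \frac{1}{-1}\right) \left(-4\right)\right)^{2} = \left(5 + \left(0 + 1 \frac{1}{-1}\right) \left(-4\right)\right)^{2} = \left(5 + \left(0 + 1 \left(-1\right)\right) \left(-4\right)\right)^{2} = \left(5 + \left(0 - 1\right) \left(-4\right)\right)^{2} = \left(5 - -4\right)^{2} = \left(5 + 4\right)^{2} = 9^{2} = 81$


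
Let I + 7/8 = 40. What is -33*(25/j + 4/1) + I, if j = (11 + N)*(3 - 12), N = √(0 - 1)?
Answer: -123869/1464 - 275*I/366 ≈ -84.61 - 0.75137*I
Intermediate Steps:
N = I (N = √(-1) = I ≈ 1.0*I)
j = -99 - 9*I (j = (11 + I)*(3 - 12) = (11 + I)*(-9) = -99 - 9*I ≈ -99.0 - 9.0*I)
I = 313/8 (I = -7/8 + 40 = 313/8 ≈ 39.125)
-33*(25/j + 4/1) + I = -33*(25/(-99 - 9*I) + 4/1) + 313/8 = -33*(25*((-99 + 9*I)/9882) + 4*1) + 313/8 = -33*(25*(-99 + 9*I)/9882 + 4) + 313/8 = -33*(4 + 25*(-99 + 9*I)/9882) + 313/8 = (-132 - 275*(-99 + 9*I)/3294) + 313/8 = -743/8 - 275*(-99 + 9*I)/3294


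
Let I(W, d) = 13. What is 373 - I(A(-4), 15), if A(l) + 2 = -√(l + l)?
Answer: 360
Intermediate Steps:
A(l) = -2 - √2*√l (A(l) = -2 - √(l + l) = -2 - √(2*l) = -2 - √2*√l)
373 - I(A(-4), 15) = 373 - 1*13 = 373 - 13 = 360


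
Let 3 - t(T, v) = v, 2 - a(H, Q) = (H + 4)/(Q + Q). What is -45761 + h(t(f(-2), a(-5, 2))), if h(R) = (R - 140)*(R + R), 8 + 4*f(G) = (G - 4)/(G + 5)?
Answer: -367759/8 ≈ -45970.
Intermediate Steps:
f(G) = -2 + (-4 + G)/(4*(5 + G)) (f(G) = -2 + ((G - 4)/(G + 5))/4 = -2 + ((-4 + G)/(5 + G))/4 = -2 + (-4 + G)/(4*(5 + G)))
a(H, Q) = 2 - (4 + H)/(2*Q) (a(H, Q) = 2 - (H + 4)/(Q + Q) = 2 - (4 + H)/(2*Q))
t(T, v) = 3 - v
h(R) = 2*R*(-140 + R) (h(R) = (-140 + R)*(2*R) = 2*R*(-140 + R))
-45761 + h(t(f(-2), a(-5, 2))) = -45761 + 2*(3 - (-4 - 1*(-5) + 4*2)/(2*2))*(-140 + (3 - (-4 - 1*(-5) + 4*2)/(2*2))) = -45761 + 2*(3 - (-4 + 5 + 8)/(2*2))*(-140 + (3 - (-4 + 5 + 8)/(2*2))) = -45761 + 2*(3 - 9/(2*2))*(-140 + (3 - 9/(2*2))) = -45761 + 2*(3 - 1*9/4)*(-140 + (3 - 1*9/4)) = -45761 + 2*(3 - 9/4)*(-140 + (3 - 9/4)) = -45761 + 2*(¾)*(-140 + ¾) = -45761 + 2*(¾)*(-557/4) = -45761 - 1671/8 = -367759/8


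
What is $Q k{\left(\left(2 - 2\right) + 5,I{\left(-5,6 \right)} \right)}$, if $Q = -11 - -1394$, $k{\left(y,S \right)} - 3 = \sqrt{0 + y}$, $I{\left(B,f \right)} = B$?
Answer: $4149 + 1383 \sqrt{5} \approx 7241.5$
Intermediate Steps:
$k{\left(y,S \right)} = 3 + \sqrt{y}$ ($k{\left(y,S \right)} = 3 + \sqrt{0 + y} = 3 + \sqrt{y}$)
$Q = 1383$ ($Q = -11 + 1394 = 1383$)
$Q k{\left(\left(2 - 2\right) + 5,I{\left(-5,6 \right)} \right)} = 1383 \left(3 + \sqrt{\left(2 - 2\right) + 5}\right) = 1383 \left(3 + \sqrt{0 + 5}\right) = 1383 \left(3 + \sqrt{5}\right) = 4149 + 1383 \sqrt{5}$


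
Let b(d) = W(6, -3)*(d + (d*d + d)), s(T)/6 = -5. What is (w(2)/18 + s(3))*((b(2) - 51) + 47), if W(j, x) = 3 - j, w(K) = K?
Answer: 7532/9 ≈ 836.89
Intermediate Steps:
s(T) = -30 (s(T) = 6*(-5) = -30)
b(d) = -6*d - 3*d**2 (b(d) = (3 - 1*6)*(d + (d*d + d)) = (3 - 6)*(d + (d**2 + d)) = -3*(d + (d + d**2)) = -3*(d**2 + 2*d) = -6*d - 3*d**2)
(w(2)/18 + s(3))*((b(2) - 51) + 47) = (2/18 - 30)*((-3*2*(2 + 2) - 51) + 47) = (2*(1/18) - 30)*((-3*2*4 - 51) + 47) = (1/9 - 30)*((-24 - 51) + 47) = -269*(-75 + 47)/9 = -269/9*(-28) = 7532/9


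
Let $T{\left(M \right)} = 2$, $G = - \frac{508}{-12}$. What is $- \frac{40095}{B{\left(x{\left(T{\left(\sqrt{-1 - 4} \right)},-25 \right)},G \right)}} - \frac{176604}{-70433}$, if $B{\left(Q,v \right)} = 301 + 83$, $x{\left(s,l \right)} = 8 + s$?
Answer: $- \frac{918731733}{9015424} \approx -101.91$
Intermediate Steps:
$G = \frac{127}{3}$ ($G = \left(-508\right) \left(- \frac{1}{12}\right) = \frac{127}{3} \approx 42.333$)
$B{\left(Q,v \right)} = 384$
$- \frac{40095}{B{\left(x{\left(T{\left(\sqrt{-1 - 4} \right)},-25 \right)},G \right)}} - \frac{176604}{-70433} = - \frac{40095}{384} - \frac{176604}{-70433} = \left(-40095\right) \frac{1}{384} - - \frac{176604}{70433} = - \frac{13365}{128} + \frac{176604}{70433} = - \frac{918731733}{9015424}$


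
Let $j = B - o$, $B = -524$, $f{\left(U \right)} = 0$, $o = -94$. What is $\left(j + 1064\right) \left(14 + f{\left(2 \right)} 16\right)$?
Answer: $8876$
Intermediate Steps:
$j = -430$ ($j = -524 - -94 = -524 + 94 = -430$)
$\left(j + 1064\right) \left(14 + f{\left(2 \right)} 16\right) = \left(-430 + 1064\right) \left(14 + 0 \cdot 16\right) = 634 \left(14 + 0\right) = 634 \cdot 14 = 8876$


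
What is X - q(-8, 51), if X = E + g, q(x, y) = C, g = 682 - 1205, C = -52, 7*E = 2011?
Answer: -1286/7 ≈ -183.71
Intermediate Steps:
E = 2011/7 (E = (⅐)*2011 = 2011/7 ≈ 287.29)
g = -523
q(x, y) = -52
X = -1650/7 (X = 2011/7 - 523 = -1650/7 ≈ -235.71)
X - q(-8, 51) = -1650/7 - 1*(-52) = -1650/7 + 52 = -1286/7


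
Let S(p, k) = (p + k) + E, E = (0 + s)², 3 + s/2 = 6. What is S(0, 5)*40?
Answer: 1640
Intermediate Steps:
s = 6 (s = -6 + 2*6 = -6 + 12 = 6)
E = 36 (E = (0 + 6)² = 6² = 36)
S(p, k) = 36 + k + p (S(p, k) = (p + k) + 36 = (k + p) + 36 = 36 + k + p)
S(0, 5)*40 = (36 + 5 + 0)*40 = 41*40 = 1640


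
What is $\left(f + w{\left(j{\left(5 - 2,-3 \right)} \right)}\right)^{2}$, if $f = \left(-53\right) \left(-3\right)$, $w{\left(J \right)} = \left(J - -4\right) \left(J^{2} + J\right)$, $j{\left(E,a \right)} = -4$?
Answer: $25281$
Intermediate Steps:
$w{\left(J \right)} = \left(4 + J\right) \left(J + J^{2}\right)$ ($w{\left(J \right)} = \left(J + 4\right) \left(J + J^{2}\right) = \left(4 + J\right) \left(J + J^{2}\right)$)
$f = 159$
$\left(f + w{\left(j{\left(5 - 2,-3 \right)} \right)}\right)^{2} = \left(159 - 4 \left(4 + \left(-4\right)^{2} + 5 \left(-4\right)\right)\right)^{2} = \left(159 - 4 \left(4 + 16 - 20\right)\right)^{2} = \left(159 - 0\right)^{2} = \left(159 + 0\right)^{2} = 159^{2} = 25281$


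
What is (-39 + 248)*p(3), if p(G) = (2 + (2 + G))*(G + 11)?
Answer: 20482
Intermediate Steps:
p(G) = (4 + G)*(11 + G)
(-39 + 248)*p(3) = (-39 + 248)*(44 + 3² + 15*3) = 209*(44 + 9 + 45) = 209*98 = 20482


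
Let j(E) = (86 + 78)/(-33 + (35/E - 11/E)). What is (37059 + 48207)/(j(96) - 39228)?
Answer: -5584923/2569762 ≈ -2.1733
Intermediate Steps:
j(E) = 164/(-33 + 24/E)
(37059 + 48207)/(j(96) - 39228) = (37059 + 48207)/(-164*96/(-24 + 33*96) - 39228) = 85266/(-164*96/(-24 + 3168) - 39228) = 85266/(-164*96/3144 - 39228) = 85266/(-164*96*1/3144 - 39228) = 85266/(-656/131 - 39228) = 85266/(-5139524/131) = 85266*(-131/5139524) = -5584923/2569762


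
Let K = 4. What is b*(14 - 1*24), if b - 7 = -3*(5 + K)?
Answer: 200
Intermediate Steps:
b = -20 (b = 7 - 3*(5 + 4) = 7 - 3*9 = 7 - 27 = -20)
b*(14 - 1*24) = -20*(14 - 1*24) = -20*(14 - 24) = -20*(-10) = 200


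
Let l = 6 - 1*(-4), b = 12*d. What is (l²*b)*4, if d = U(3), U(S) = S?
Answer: 14400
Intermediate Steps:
d = 3
b = 36 (b = 12*3 = 36)
l = 10 (l = 6 + 4 = 10)
(l²*b)*4 = (10²*36)*4 = (100*36)*4 = 3600*4 = 14400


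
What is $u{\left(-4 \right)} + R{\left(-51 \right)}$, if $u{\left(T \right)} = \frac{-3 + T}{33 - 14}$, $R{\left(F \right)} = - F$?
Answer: $\frac{962}{19} \approx 50.632$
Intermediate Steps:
$u{\left(T \right)} = - \frac{3}{19} + \frac{T}{19}$ ($u{\left(T \right)} = \frac{-3 + T}{19} = \left(-3 + T\right) \frac{1}{19} = - \frac{3}{19} + \frac{T}{19}$)
$u{\left(-4 \right)} + R{\left(-51 \right)} = \left(- \frac{3}{19} + \frac{1}{19} \left(-4\right)\right) - -51 = \left(- \frac{3}{19} - \frac{4}{19}\right) + 51 = - \frac{7}{19} + 51 = \frac{962}{19}$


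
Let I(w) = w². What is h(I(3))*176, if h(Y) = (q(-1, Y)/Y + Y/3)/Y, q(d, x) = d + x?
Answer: 6160/81 ≈ 76.049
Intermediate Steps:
h(Y) = (Y/3 + (-1 + Y)/Y)/Y (h(Y) = ((-1 + Y)/Y + Y/3)/Y = (Y/3 + (-1 + Y)/Y)/Y)
h(I(3))*176 = ((-1 + 3² + (3²)²/3)/(3²)²)*176 = ((-1 + 9 + (⅓)*9²)/9²)*176 = ((-1 + 9 + (⅓)*81)/81)*176 = ((-1 + 9 + 27)/81)*176 = ((1/81)*35)*176 = (35/81)*176 = 6160/81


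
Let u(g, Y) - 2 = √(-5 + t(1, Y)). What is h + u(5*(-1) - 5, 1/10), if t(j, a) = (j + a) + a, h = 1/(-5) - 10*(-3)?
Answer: 159/5 + I*√95/5 ≈ 31.8 + 1.9494*I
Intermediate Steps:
h = 149/5 (h = -⅕ + 30 = 149/5 ≈ 29.800)
t(j, a) = j + 2*a (t(j, a) = (a + j) + a = j + 2*a)
u(g, Y) = 2 + √(-4 + 2*Y) (u(g, Y) = 2 + √(-5 + (1 + 2*Y)) = 2 + √(-4 + 2*Y))
h + u(5*(-1) - 5, 1/10) = 149/5 + (2 + √(-4 + 2/10)) = 149/5 + (2 + √(-4 + 2*(⅒))) = 149/5 + (2 + √(-4 + ⅕)) = 149/5 + (2 + √(-19/5)) = 149/5 + (2 + I*√95/5) = 159/5 + I*√95/5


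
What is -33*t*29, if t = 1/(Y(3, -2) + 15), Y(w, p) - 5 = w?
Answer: -957/23 ≈ -41.609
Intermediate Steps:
Y(w, p) = 5 + w
t = 1/23 (t = 1/((5 + 3) + 15) = 1/(8 + 15) = 1/23 ≈ 0.043478)
-33*t*29 = -33*1/23*29 = -33/23*29 = -957/23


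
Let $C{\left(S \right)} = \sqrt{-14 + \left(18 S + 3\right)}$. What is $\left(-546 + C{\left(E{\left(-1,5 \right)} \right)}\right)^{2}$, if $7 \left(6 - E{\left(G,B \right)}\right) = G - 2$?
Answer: $\frac{\left(3822 - \sqrt{5131}\right)^{2}}{49} \approx 2.8705 \cdot 10^{5}$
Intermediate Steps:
$E{\left(G,B \right)} = \frac{44}{7} - \frac{G}{7}$ ($E{\left(G,B \right)} = 6 - \frac{G - 2}{7} = 6 - \frac{-2 + G}{7} = 6 - \left(- \frac{2}{7} + \frac{G}{7}\right) = \frac{44}{7} - \frac{G}{7}$)
$C{\left(S \right)} = \sqrt{-11 + 18 S}$ ($C{\left(S \right)} = \sqrt{-14 + \left(3 + 18 S\right)} = \sqrt{-11 + 18 S}$)
$\left(-546 + C{\left(E{\left(-1,5 \right)} \right)}\right)^{2} = \left(-546 + \sqrt{-11 + 18 \left(\frac{44}{7} - - \frac{1}{7}\right)}\right)^{2} = \left(-546 + \sqrt{-11 + 18 \left(\frac{44}{7} + \frac{1}{7}\right)}\right)^{2} = \left(-546 + \sqrt{-11 + 18 \cdot \frac{45}{7}}\right)^{2} = \left(-546 + \sqrt{-11 + \frac{810}{7}}\right)^{2} = \left(-546 + \sqrt{\frac{733}{7}}\right)^{2} = \left(-546 + \frac{\sqrt{5131}}{7}\right)^{2}$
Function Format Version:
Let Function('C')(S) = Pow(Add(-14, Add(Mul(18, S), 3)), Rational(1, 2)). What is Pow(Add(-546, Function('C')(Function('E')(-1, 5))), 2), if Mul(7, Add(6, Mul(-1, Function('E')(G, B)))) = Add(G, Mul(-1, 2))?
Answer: Mul(Rational(1, 49), Pow(Add(3822, Mul(-1, Pow(5131, Rational(1, 2)))), 2)) ≈ 2.8705e+5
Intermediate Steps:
Function('E')(G, B) = Add(Rational(44, 7), Mul(Rational(-1, 7), G)) (Function('E')(G, B) = Add(6, Mul(Rational(-1, 7), Add(G, Mul(-1, 2)))) = Add(6, Mul(Rational(-1, 7), Add(G, -2))) = Add(6, Mul(Rational(-1, 7), Add(-2, G))) = Add(6, Add(Rational(2, 7), Mul(Rational(-1, 7), G))) = Add(Rational(44, 7), Mul(Rational(-1, 7), G)))
Function('C')(S) = Pow(Add(-11, Mul(18, S)), Rational(1, 2)) (Function('C')(S) = Pow(Add(-14, Add(3, Mul(18, S))), Rational(1, 2)) = Pow(Add(-11, Mul(18, S)), Rational(1, 2)))
Pow(Add(-546, Function('C')(Function('E')(-1, 5))), 2) = Pow(Add(-546, Pow(Add(-11, Mul(18, Add(Rational(44, 7), Mul(Rational(-1, 7), -1)))), Rational(1, 2))), 2) = Pow(Add(-546, Pow(Add(-11, Mul(18, Add(Rational(44, 7), Rational(1, 7)))), Rational(1, 2))), 2) = Pow(Add(-546, Pow(Add(-11, Mul(18, Rational(45, 7))), Rational(1, 2))), 2) = Pow(Add(-546, Pow(Add(-11, Rational(810, 7)), Rational(1, 2))), 2) = Pow(Add(-546, Pow(Rational(733, 7), Rational(1, 2))), 2) = Pow(Add(-546, Mul(Rational(1, 7), Pow(5131, Rational(1, 2)))), 2)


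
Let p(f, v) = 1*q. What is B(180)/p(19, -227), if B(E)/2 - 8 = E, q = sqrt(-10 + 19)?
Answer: 376/3 ≈ 125.33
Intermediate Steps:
q = 3 (q = sqrt(9) = 3)
p(f, v) = 3 (p(f, v) = 1*3 = 3)
B(E) = 16 + 2*E
B(180)/p(19, -227) = (16 + 2*180)/3 = (16 + 360)*(1/3) = 376*(1/3) = 376/3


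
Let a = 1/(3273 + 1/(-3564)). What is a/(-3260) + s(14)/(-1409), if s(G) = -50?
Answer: 475346312831/13395294473285 ≈ 0.035486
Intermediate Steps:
a = 3564/11664971 (a = 1/(3273 - 1/3564) = 1/(11664971/3564) = 3564/11664971 ≈ 0.00030553)
a/(-3260) + s(14)/(-1409) = (3564/11664971)/(-3260) - 50/(-1409) = (3564/11664971)*(-1/3260) - 50*(-1/1409) = -891/9506951365 + 50/1409 = 475346312831/13395294473285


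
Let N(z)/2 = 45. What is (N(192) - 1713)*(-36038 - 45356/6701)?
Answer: 392012918262/6701 ≈ 5.8501e+7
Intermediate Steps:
N(z) = 90 (N(z) = 2*45 = 90)
(N(192) - 1713)*(-36038 - 45356/6701) = (90 - 1713)*(-36038 - 45356/6701) = -1623*(-36038 - 45356*1/6701) = -1623*(-36038 - 45356/6701) = -1623*(-241535994/6701) = 392012918262/6701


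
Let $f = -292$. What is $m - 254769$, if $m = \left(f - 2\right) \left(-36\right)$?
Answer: $-244185$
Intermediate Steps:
$m = 10584$ ($m = \left(-292 - 2\right) \left(-36\right) = \left(-294\right) \left(-36\right) = 10584$)
$m - 254769 = 10584 - 254769 = -244185$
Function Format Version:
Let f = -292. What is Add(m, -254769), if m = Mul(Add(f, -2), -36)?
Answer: -244185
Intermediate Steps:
m = 10584 (m = Mul(Add(-292, -2), -36) = Mul(-294, -36) = 10584)
Add(m, -254769) = Add(10584, -254769) = -244185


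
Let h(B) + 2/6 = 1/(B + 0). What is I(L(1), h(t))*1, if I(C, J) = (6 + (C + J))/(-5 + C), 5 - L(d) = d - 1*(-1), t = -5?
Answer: -127/30 ≈ -4.2333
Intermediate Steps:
L(d) = 4 - d (L(d) = 5 - (d - 1*(-1)) = 5 - (d + 1) = 5 - (1 + d) = 5 + (-1 - d) = 4 - d)
h(B) = -⅓ + 1/B (h(B) = -⅓ + 1/(B + 0) = -⅓ + 1/B)
I(C, J) = (6 + C + J)/(-5 + C)
I(L(1), h(t))*1 = ((6 + (4 - 1*1) + (⅓)*(3 - 1*(-5))/(-5))/(-5 + (4 - 1*1)))*1 = ((6 + (4 - 1) + (⅓)*(-⅕)*(3 + 5))/(-5 + (4 - 1)))*1 = ((6 + 3 + (⅓)*(-⅕)*8)/(-5 + 3))*1 = ((6 + 3 - 8/15)/(-2))*1 = -½*127/15*1 = -127/30*1 = -127/30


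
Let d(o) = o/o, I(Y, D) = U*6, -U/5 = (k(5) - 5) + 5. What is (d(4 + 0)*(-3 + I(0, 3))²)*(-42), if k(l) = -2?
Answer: -136458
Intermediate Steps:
U = 10 (U = -5*((-2 - 5) + 5) = -5*(-7 + 5) = -5*(-2) = 10)
I(Y, D) = 60 (I(Y, D) = 10*6 = 60)
d(o) = 1
(d(4 + 0)*(-3 + I(0, 3))²)*(-42) = (1*(-3 + 60)²)*(-42) = (1*57²)*(-42) = (1*3249)*(-42) = 3249*(-42) = -136458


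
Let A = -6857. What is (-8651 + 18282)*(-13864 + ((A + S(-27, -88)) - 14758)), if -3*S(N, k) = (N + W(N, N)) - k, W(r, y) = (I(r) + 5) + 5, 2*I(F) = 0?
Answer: -1025778548/3 ≈ -3.4193e+8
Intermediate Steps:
I(F) = 0 (I(F) = (1/2)*0 = 0)
W(r, y) = 10 (W(r, y) = (0 + 5) + 5 = 5 + 5 = 10)
S(N, k) = -10/3 - N/3 + k/3 (S(N, k) = -((N + 10) - k)/3 = -((10 + N) - k)/3 = -(10 + N - k)/3 = -10/3 - N/3 + k/3)
(-8651 + 18282)*(-13864 + ((A + S(-27, -88)) - 14758)) = (-8651 + 18282)*(-13864 + ((-6857 + (-10/3 - 1/3*(-27) + (1/3)*(-88))) - 14758)) = 9631*(-13864 + ((-6857 + (-10/3 + 9 - 88/3)) - 14758)) = 9631*(-13864 + ((-6857 - 71/3) - 14758)) = 9631*(-13864 + (-20642/3 - 14758)) = 9631*(-13864 - 64916/3) = 9631*(-106508/3) = -1025778548/3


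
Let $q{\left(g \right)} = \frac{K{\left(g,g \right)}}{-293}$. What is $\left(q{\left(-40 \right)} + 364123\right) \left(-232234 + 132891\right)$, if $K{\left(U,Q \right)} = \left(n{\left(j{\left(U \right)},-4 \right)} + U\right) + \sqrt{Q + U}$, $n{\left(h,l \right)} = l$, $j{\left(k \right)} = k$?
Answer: $- \frac{10598714229469}{293} + \frac{397372 i \sqrt{5}}{293} \approx -3.6173 \cdot 10^{10} + 3032.6 i$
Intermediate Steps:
$K{\left(U,Q \right)} = -4 + U + \sqrt{Q + U}$ ($K{\left(U,Q \right)} = \left(-4 + U\right) + \sqrt{Q + U} = -4 + U + \sqrt{Q + U}$)
$q{\left(g \right)} = \frac{4}{293} - \frac{g}{293} - \frac{\sqrt{2} \sqrt{g}}{293}$ ($q{\left(g \right)} = \frac{-4 + g + \sqrt{g + g}}{-293} = \left(-4 + g + \sqrt{2 g}\right) \left(- \frac{1}{293}\right) = \left(-4 + g + \sqrt{2} \sqrt{g}\right) \left(- \frac{1}{293}\right) = \frac{4}{293} - \frac{g}{293} - \frac{\sqrt{2} \sqrt{g}}{293}$)
$\left(q{\left(-40 \right)} + 364123\right) \left(-232234 + 132891\right) = \left(\left(\frac{4}{293} - - \frac{40}{293} - \frac{\sqrt{2} \sqrt{-40}}{293}\right) + 364123\right) \left(-232234 + 132891\right) = \left(\left(\frac{4}{293} + \frac{40}{293} - \frac{\sqrt{2} \cdot 2 i \sqrt{10}}{293}\right) + 364123\right) \left(-99343\right) = \left(\left(\frac{4}{293} + \frac{40}{293} - \frac{4 i \sqrt{5}}{293}\right) + 364123\right) \left(-99343\right) = \left(\left(\frac{44}{293} - \frac{4 i \sqrt{5}}{293}\right) + 364123\right) \left(-99343\right) = \left(\frac{106688083}{293} - \frac{4 i \sqrt{5}}{293}\right) \left(-99343\right) = - \frac{10598714229469}{293} + \frac{397372 i \sqrt{5}}{293}$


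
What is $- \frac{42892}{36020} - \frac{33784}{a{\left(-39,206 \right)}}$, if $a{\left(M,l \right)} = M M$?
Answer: $- \frac{320534603}{13696605} \approx -23.402$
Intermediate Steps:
$a{\left(M,l \right)} = M^{2}$
$- \frac{42892}{36020} - \frac{33784}{a{\left(-39,206 \right)}} = - \frac{42892}{36020} - \frac{33784}{\left(-39\right)^{2}} = \left(-42892\right) \frac{1}{36020} - \frac{33784}{1521} = - \frac{10723}{9005} - \frac{33784}{1521} = - \frac{320534603}{13696605}$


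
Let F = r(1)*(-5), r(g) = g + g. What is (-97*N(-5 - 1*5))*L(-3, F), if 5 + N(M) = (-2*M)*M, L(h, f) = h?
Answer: -59655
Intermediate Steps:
r(g) = 2*g
F = -10 (F = (2*1)*(-5) = 2*(-5) = -10)
N(M) = -5 - 2*M² (N(M) = -5 + (-2*M)*M = -5 - 2*M²)
(-97*N(-5 - 1*5))*L(-3, F) = -97*(-5 - 2*(-5 - 1*5)²)*(-3) = -97*(-5 - 2*(-5 - 5)²)*(-3) = -97*(-5 - 2*(-10)²)*(-3) = -97*(-5 - 2*100)*(-3) = -97*(-5 - 200)*(-3) = -97*(-205)*(-3) = 19885*(-3) = -59655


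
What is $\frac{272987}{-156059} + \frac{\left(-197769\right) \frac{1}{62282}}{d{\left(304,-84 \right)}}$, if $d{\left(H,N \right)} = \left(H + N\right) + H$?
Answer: $- \frac{812727639217}{463009574392} \approx -1.7553$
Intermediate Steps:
$d{\left(H,N \right)} = N + 2 H$
$\frac{272987}{-156059} + \frac{\left(-197769\right) \frac{1}{62282}}{d{\left(304,-84 \right)}} = \frac{272987}{-156059} + \frac{\left(-197769\right) \frac{1}{62282}}{-84 + 2 \cdot 304} = 272987 \left(- \frac{1}{156059}\right) + \frac{\left(-197769\right) \frac{1}{62282}}{-84 + 608} = - \frac{272987}{156059} - \frac{17979}{5662 \cdot 524} = - \frac{272987}{156059} - \frac{17979}{2966888} = - \frac{812727639217}{463009574392}$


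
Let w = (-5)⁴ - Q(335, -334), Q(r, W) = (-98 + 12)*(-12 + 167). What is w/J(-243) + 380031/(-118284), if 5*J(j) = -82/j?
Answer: 334252083293/1616548 ≈ 2.0677e+5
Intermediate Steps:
Q(r, W) = -13330 (Q(r, W) = -86*155 = -13330)
J(j) = -82/(5*j) (J(j) = (-82/j)/5 = -82/(5*j))
w = 13955 (w = (-5)⁴ - 1*(-13330) = 625 + 13330 = 13955)
w/J(-243) + 380031/(-118284) = 13955/((-82/5/(-243))) + 380031/(-118284) = 13955/((-82/5*(-1/243))) + 380031*(-1/118284) = 13955/(82/1215) - 126677/39428 = 13955*(1215/82) - 126677/39428 = 16955325/82 - 126677/39428 = 334252083293/1616548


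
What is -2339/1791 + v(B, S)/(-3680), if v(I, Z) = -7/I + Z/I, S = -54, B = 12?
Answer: -34393663/26363520 ≈ -1.3046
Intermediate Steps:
-2339/1791 + v(B, S)/(-3680) = -2339/1791 + ((-7 - 54)/12)/(-3680) = -2339*1/1791 + ((1/12)*(-61))*(-1/3680) = -2339/1791 - 61/12*(-1/3680) = -2339/1791 + 61/44160 = -34393663/26363520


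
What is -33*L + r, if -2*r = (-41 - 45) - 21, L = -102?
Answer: 6839/2 ≈ 3419.5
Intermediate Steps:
r = 107/2 (r = -((-41 - 45) - 21)/2 = -(-86 - 21)/2 = -1/2*(-107) = 107/2 ≈ 53.500)
-33*L + r = -33*(-102) + 107/2 = 3366 + 107/2 = 6839/2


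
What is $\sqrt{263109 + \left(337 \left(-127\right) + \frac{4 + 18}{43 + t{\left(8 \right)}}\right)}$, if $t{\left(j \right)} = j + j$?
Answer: $\frac{2 \sqrt{191725102}}{59} \approx 469.37$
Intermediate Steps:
$t{\left(j \right)} = 2 j$
$\sqrt{263109 + \left(337 \left(-127\right) + \frac{4 + 18}{43 + t{\left(8 \right)}}\right)} = \sqrt{263109 + \left(337 \left(-127\right) + \frac{4 + 18}{43 + 2 \cdot 8}\right)} = \sqrt{263109 - \left(42799 - \frac{22}{43 + 16}\right)} = \sqrt{263109 - \left(42799 - \frac{22}{59}\right)} = \sqrt{263109 + \left(-42799 + 22 \cdot \frac{1}{59}\right)} = \sqrt{263109 + \left(-42799 + \frac{22}{59}\right)} = \sqrt{263109 - \frac{2525119}{59}} = \sqrt{\frac{12998312}{59}} = \frac{2 \sqrt{191725102}}{59}$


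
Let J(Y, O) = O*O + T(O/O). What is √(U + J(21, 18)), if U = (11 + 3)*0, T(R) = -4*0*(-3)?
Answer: 18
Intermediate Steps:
T(R) = 0 (T(R) = 0*(-3) = 0)
J(Y, O) = O² (J(Y, O) = O*O + 0 = O² + 0 = O²)
U = 0 (U = 14*0 = 0)
√(U + J(21, 18)) = √(0 + 18²) = √(0 + 324) = √324 = 18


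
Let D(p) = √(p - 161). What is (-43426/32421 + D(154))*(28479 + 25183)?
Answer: -2330326012/32421 + 53662*I*√7 ≈ -71877.0 + 1.4198e+5*I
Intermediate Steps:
D(p) = √(-161 + p)
(-43426/32421 + D(154))*(28479 + 25183) = (-43426/32421 + √(-161 + 154))*(28479 + 25183) = (-43426*1/32421 + √(-7))*53662 = (-43426/32421 + I*√7)*53662 = -2330326012/32421 + 53662*I*√7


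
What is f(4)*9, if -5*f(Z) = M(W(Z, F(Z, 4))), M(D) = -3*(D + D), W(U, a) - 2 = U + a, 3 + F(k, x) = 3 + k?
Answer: 108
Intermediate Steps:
F(k, x) = k (F(k, x) = -3 + (3 + k) = k)
W(U, a) = 2 + U + a (W(U, a) = 2 + (U + a) = 2 + U + a)
M(D) = -6*D
f(Z) = 12/5 + 12*Z/5 (f(Z) = -(-6)*(2 + Z + Z)/5 = -(-6)*(2 + 2*Z)/5 = -(-12 - 12*Z)/5 = 12/5 + 12*Z/5)
f(4)*9 = (12/5 + (12/5)*4)*9 = (12/5 + 48/5)*9 = 12*9 = 108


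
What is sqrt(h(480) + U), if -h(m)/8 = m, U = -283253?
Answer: I*sqrt(287093) ≈ 535.81*I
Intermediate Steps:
h(m) = -8*m
sqrt(h(480) + U) = sqrt(-8*480 - 283253) = sqrt(-3840 - 283253) = sqrt(-287093) = I*sqrt(287093)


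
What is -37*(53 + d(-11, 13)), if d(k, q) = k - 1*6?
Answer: -1332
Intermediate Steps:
d(k, q) = -6 + k (d(k, q) = k - 6 = -6 + k)
-37*(53 + d(-11, 13)) = -37*(53 + (-6 - 11)) = -37*(53 - 17) = -37*36 = -1332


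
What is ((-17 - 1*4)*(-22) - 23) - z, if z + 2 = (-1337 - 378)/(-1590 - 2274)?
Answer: 243187/552 ≈ 440.56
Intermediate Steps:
z = -859/552 (z = -2 + (-1337 - 378)/(-1590 - 2274) = -2 - 1715/(-3864) = -2 - 1715*(-1/3864) = -2 + 245/552 = -859/552 ≈ -1.5562)
((-17 - 1*4)*(-22) - 23) - z = ((-17 - 1*4)*(-22) - 23) - 1*(-859/552) = ((-17 - 4)*(-22) - 23) + 859/552 = (-21*(-22) - 23) + 859/552 = (462 - 23) + 859/552 = 439 + 859/552 = 243187/552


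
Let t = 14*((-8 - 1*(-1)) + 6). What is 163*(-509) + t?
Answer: -82981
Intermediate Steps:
t = -14 (t = 14*((-8 + 1) + 6) = 14*(-7 + 6) = 14*(-1) = -14)
163*(-509) + t = 163*(-509) - 14 = -82967 - 14 = -82981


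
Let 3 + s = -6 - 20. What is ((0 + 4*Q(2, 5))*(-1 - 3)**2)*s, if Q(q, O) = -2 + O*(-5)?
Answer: 50112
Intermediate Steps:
s = -29 (s = -3 + (-6 - 20) = -3 - 26 = -29)
Q(q, O) = -2 - 5*O
((0 + 4*Q(2, 5))*(-1 - 3)**2)*s = ((0 + 4*(-2 - 5*5))*(-1 - 3)**2)*(-29) = ((0 + 4*(-2 - 25))*(-4)**2)*(-29) = ((0 + 4*(-27))*16)*(-29) = ((0 - 108)*16)*(-29) = -108*16*(-29) = -1728*(-29) = 50112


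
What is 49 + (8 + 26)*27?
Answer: 967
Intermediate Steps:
49 + (8 + 26)*27 = 49 + 34*27 = 49 + 918 = 967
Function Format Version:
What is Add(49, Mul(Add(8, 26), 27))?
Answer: 967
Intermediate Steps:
Add(49, Mul(Add(8, 26), 27)) = Add(49, Mul(34, 27)) = Add(49, 918) = 967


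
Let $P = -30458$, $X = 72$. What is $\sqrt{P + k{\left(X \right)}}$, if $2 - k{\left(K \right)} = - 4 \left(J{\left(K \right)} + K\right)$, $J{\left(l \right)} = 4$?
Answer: $2 i \sqrt{7538} \approx 173.64 i$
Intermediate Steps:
$k{\left(K \right)} = 18 + 4 K$ ($k{\left(K \right)} = 2 - - 4 \left(4 + K\right) = 2 - \left(-16 - 4 K\right) = 2 + \left(16 + 4 K\right) = 18 + 4 K$)
$\sqrt{P + k{\left(X \right)}} = \sqrt{-30458 + \left(18 + 4 \cdot 72\right)} = \sqrt{-30458 + \left(18 + 288\right)} = \sqrt{-30458 + 306} = \sqrt{-30152} = 2 i \sqrt{7538}$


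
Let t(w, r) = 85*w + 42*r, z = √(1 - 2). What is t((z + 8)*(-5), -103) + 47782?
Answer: 40056 - 425*I ≈ 40056.0 - 425.0*I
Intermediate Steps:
z = I (z = √(-1) = I ≈ 1.0*I)
t(w, r) = 42*r + 85*w
t((z + 8)*(-5), -103) + 47782 = (42*(-103) + 85*((I + 8)*(-5))) + 47782 = (-4326 + 85*((8 + I)*(-5))) + 47782 = (-4326 + 85*(-40 - 5*I)) + 47782 = (-4326 + (-3400 - 425*I)) + 47782 = (-7726 - 425*I) + 47782 = 40056 - 425*I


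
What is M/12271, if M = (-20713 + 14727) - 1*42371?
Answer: -48357/12271 ≈ -3.9408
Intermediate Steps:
M = -48357 (M = -5986 - 42371 = -48357)
M/12271 = -48357/12271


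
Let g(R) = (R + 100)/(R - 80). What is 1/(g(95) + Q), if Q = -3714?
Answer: -1/3701 ≈ -0.00027020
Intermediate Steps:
g(R) = (100 + R)/(-80 + R)
1/(g(95) + Q) = 1/((100 + 95)/(-80 + 95) - 3714) = 1/(195/15 - 3714) = 1/((1/15)*195 - 3714) = 1/(13 - 3714) = 1/(-3701) = -1/3701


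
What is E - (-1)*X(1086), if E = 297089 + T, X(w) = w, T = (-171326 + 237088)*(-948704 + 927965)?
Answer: -1363539943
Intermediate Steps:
T = -1363838118 (T = 65762*(-20739) = -1363838118)
E = -1363541029 (E = 297089 - 1363838118 = -1363541029)
E - (-1)*X(1086) = -1363541029 - (-1)*1086 = -1363541029 - 1*(-1086) = -1363541029 + 1086 = -1363539943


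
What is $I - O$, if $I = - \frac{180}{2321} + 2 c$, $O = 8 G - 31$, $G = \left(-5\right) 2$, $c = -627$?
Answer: $- \frac{2653083}{2321} \approx -1143.1$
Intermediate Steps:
$G = -10$
$O = -111$ ($O = 8 \left(-10\right) - 31 = -80 - 31 = -111$)
$I = - \frac{2910714}{2321}$ ($I = - \frac{180}{2321} + 2 \left(-627\right) = \left(-180\right) \frac{1}{2321} - 1254 = - \frac{180}{2321} - 1254 = - \frac{2910714}{2321} \approx -1254.1$)
$I - O = - \frac{2910714}{2321} - -111 = - \frac{2910714}{2321} + 111 = - \frac{2653083}{2321}$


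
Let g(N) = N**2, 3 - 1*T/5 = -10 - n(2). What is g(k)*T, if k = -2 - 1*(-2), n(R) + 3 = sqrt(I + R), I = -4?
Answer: 0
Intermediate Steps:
n(R) = -3 + sqrt(-4 + R)
k = 0 (k = -2 + 2 = 0)
T = 50 + 5*I*sqrt(2) (T = 15 - 5*(-10 - (-3 + sqrt(-4 + 2))) = 15 - 5*(-10 - (-3 + sqrt(-2))) = 15 - 5*(-10 - (-3 + I*sqrt(2))) = 15 - 5*(-10 + (3 - I*sqrt(2))) = 15 - 5*(-7 - I*sqrt(2)) = 15 + (35 + 5*I*sqrt(2)) = 50 + 5*I*sqrt(2) ≈ 50.0 + 7.0711*I)
g(k)*T = 0**2*(50 + 5*I*sqrt(2)) = 0*(50 + 5*I*sqrt(2)) = 0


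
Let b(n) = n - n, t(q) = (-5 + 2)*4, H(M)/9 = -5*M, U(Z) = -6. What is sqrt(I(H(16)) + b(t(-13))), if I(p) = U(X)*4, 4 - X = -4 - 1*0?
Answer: 2*I*sqrt(6) ≈ 4.899*I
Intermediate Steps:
X = 8 (X = 4 - (-4 - 1*0) = 4 - (-4 + 0) = 4 - 1*(-4) = 4 + 4 = 8)
H(M) = -45*M (H(M) = 9*(-5*M) = -45*M)
I(p) = -24 (I(p) = -6*4 = -24)
t(q) = -12 (t(q) = -3*4 = -12)
b(n) = 0
sqrt(I(H(16)) + b(t(-13))) = sqrt(-24 + 0) = sqrt(-24) = 2*I*sqrt(6)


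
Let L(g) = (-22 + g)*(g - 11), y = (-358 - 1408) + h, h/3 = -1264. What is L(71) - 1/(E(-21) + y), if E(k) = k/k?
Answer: 16337581/5557 ≈ 2940.0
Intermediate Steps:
h = -3792 (h = 3*(-1264) = -3792)
y = -5558 (y = (-358 - 1408) - 3792 = -1766 - 3792 = -5558)
E(k) = 1
L(g) = (-22 + g)*(-11 + g)
L(71) - 1/(E(-21) + y) = (242 + 71² - 33*71) - 1/(1 - 5558) = (242 + 5041 - 2343) - 1/(-5557) = 2940 - 1*(-1/5557) = 2940 + 1/5557 = 16337581/5557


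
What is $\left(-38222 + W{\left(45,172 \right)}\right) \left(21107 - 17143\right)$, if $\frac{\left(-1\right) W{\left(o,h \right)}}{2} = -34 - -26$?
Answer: $-151448584$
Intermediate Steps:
$W{\left(o,h \right)} = 16$ ($W{\left(o,h \right)} = - 2 \left(-34 - -26\right) = - 2 \left(-34 + 26\right) = \left(-2\right) \left(-8\right) = 16$)
$\left(-38222 + W{\left(45,172 \right)}\right) \left(21107 - 17143\right) = \left(-38222 + 16\right) \left(21107 - 17143\right) = \left(-38206\right) 3964 = -151448584$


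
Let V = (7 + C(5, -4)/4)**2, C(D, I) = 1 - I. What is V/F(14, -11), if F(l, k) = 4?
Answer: 1089/64 ≈ 17.016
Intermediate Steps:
V = 1089/16 (V = (7 + (1 - 1*(-4))/4)**2 = (7 + (1 + 4)*(1/4))**2 = (7 + 5*(1/4))**2 = (7 + 5/4)**2 = (33/4)**2 = 1089/16 ≈ 68.063)
V/F(14, -11) = (1089/16)/4 = (1089/16)*(1/4) = 1089/64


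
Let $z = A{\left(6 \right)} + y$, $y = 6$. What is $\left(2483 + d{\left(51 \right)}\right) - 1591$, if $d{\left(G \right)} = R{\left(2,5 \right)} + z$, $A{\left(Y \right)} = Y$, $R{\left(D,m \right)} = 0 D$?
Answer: $904$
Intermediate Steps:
$R{\left(D,m \right)} = 0$
$z = 12$ ($z = 6 + 6 = 12$)
$d{\left(G \right)} = 12$ ($d{\left(G \right)} = 0 + 12 = 12$)
$\left(2483 + d{\left(51 \right)}\right) - 1591 = \left(2483 + 12\right) - 1591 = 2495 - 1591 = 904$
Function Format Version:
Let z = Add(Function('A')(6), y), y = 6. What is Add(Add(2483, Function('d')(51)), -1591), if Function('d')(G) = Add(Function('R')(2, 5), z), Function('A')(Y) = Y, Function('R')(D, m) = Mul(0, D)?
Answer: 904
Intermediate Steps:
Function('R')(D, m) = 0
z = 12 (z = Add(6, 6) = 12)
Function('d')(G) = 12 (Function('d')(G) = Add(0, 12) = 12)
Add(Add(2483, Function('d')(51)), -1591) = Add(Add(2483, 12), -1591) = Add(2495, -1591) = 904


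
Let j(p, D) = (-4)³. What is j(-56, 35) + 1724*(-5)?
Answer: -8684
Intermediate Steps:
j(p, D) = -64
j(-56, 35) + 1724*(-5) = -64 + 1724*(-5) = -64 - 8620 = -8684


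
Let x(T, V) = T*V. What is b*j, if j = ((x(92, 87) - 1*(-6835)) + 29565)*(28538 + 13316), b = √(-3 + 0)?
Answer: 1858485016*I*√3 ≈ 3.219e+9*I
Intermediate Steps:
b = I*√3 (b = √(-3) = I*√3 ≈ 1.732*I)
j = 1858485016 (j = ((92*87 - 1*(-6835)) + 29565)*(28538 + 13316) = ((8004 + 6835) + 29565)*41854 = (14839 + 29565)*41854 = 44404*41854 = 1858485016)
b*j = (I*√3)*1858485016 = 1858485016*I*√3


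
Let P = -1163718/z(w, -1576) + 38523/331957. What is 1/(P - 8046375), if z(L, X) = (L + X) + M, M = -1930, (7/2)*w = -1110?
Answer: -4441916617/35739974238460671 ≈ -1.2428e-7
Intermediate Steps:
w = -2220/7 (w = (2/7)*(-1110) = -2220/7 ≈ -317.14)
z(L, X) = -1930 + L + X (z(L, X) = (L + X) - 1930 = -1930 + L + X)
P = 1352580652704/4441916617 (P = -1163718/(-1930 - 2220/7 - 1576) + 38523/331957 = -1163718/(-26762/7) + 38523*(1/331957) = -1163718*(-7/26762) + 38523/331957 = 4073013/13381 + 38523/331957 = 1352580652704/4441916617 ≈ 304.50)
1/(P - 8046375) = 1/(1352580652704/4441916617 - 8046375) = 1/(-35739974238460671/4441916617) = -4441916617/35739974238460671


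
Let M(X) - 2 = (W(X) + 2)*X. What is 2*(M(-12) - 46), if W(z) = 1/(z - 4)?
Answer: -269/2 ≈ -134.50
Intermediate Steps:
W(z) = 1/(-4 + z)
M(X) = 2 + X*(2 + 1/(-4 + X)) (M(X) = 2 + (1/(-4 + X) + 2)*X = 2 + (2 + 1/(-4 + X))*X = 2 + X*(2 + 1/(-4 + X)))
2*(M(-12) - 46) = 2*((-12 + 2*(1 - 12)*(-4 - 12))/(-4 - 12) - 46) = 2*((-12 + 2*(-11)*(-16))/(-16) - 46) = 2*(-(-12 + 352)/16 - 46) = 2*(-1/16*340 - 46) = 2*(-85/4 - 46) = 2*(-269/4) = -269/2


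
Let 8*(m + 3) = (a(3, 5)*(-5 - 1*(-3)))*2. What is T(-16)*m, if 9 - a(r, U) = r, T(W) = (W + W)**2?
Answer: -6144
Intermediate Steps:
T(W) = 4*W**2 (T(W) = (2*W)**2 = 4*W**2)
a(r, U) = 9 - r
m = -6 (m = -3 + (((9 - 1*3)*(-5 - 1*(-3)))*2)/8 = -3 + (((9 - 3)*(-5 + 3))*2)/8 = -3 + ((6*(-2))*2)/8 = -3 + (-12*2)/8 = -3 + (1/8)*(-24) = -3 - 3 = -6)
T(-16)*m = (4*(-16)**2)*(-6) = (4*256)*(-6) = 1024*(-6) = -6144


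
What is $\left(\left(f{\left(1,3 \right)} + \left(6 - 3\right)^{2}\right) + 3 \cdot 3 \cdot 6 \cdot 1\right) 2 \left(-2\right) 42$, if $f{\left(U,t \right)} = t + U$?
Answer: $-11256$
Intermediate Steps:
$f{\left(U,t \right)} = U + t$
$\left(\left(f{\left(1,3 \right)} + \left(6 - 3\right)^{2}\right) + 3 \cdot 3 \cdot 6 \cdot 1\right) 2 \left(-2\right) 42 = \left(\left(\left(1 + 3\right) + \left(6 - 3\right)^{2}\right) + 3 \cdot 3 \cdot 6 \cdot 1\right) 2 \left(-2\right) 42 = \left(\left(4 + 3^{2}\right) + 3 \cdot 18 \cdot 1\right) \left(-4\right) 42 = \left(\left(4 + 9\right) + 54 \cdot 1\right) \left(-4\right) 42 = \left(13 + 54\right) \left(-4\right) 42 = 67 \left(-4\right) 42 = \left(-268\right) 42 = -11256$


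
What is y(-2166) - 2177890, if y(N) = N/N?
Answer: -2177889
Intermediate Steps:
y(N) = 1
y(-2166) - 2177890 = 1 - 2177890 = -2177889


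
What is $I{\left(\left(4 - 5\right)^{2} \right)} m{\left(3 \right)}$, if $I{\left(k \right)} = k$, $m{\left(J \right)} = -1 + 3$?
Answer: $2$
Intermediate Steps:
$m{\left(J \right)} = 2$
$I{\left(\left(4 - 5\right)^{2} \right)} m{\left(3 \right)} = \left(4 - 5\right)^{2} \cdot 2 = \left(-1\right)^{2} \cdot 2 = 1 \cdot 2 = 2$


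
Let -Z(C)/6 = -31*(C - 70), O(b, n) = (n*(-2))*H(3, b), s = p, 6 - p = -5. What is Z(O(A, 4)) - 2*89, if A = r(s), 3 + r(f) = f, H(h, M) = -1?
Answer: -11710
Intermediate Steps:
p = 11 (p = 6 - 1*(-5) = 6 + 5 = 11)
s = 11
r(f) = -3 + f
A = 8 (A = -3 + 11 = 8)
O(b, n) = 2*n (O(b, n) = (n*(-2))*(-1) = -2*n*(-1) = 2*n)
Z(C) = -13020 + 186*C (Z(C) = -(-186)*(C - 70) = -(-186)*(-70 + C) = -6*(2170 - 31*C) = -13020 + 186*C)
Z(O(A, 4)) - 2*89 = (-13020 + 186*(2*4)) - 2*89 = (-13020 + 186*8) - 1*178 = (-13020 + 1488) - 178 = -11532 - 178 = -11710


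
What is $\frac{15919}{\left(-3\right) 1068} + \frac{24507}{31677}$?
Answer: $- \frac{141915245}{33831036} \approx -4.1948$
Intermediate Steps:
$\frac{15919}{\left(-3\right) 1068} + \frac{24507}{31677} = \frac{15919}{-3204} + 24507 \cdot \frac{1}{31677} = 15919 \left(- \frac{1}{3204}\right) + \frac{8169}{10559} = - \frac{15919}{3204} + \frac{8169}{10559} = - \frac{141915245}{33831036}$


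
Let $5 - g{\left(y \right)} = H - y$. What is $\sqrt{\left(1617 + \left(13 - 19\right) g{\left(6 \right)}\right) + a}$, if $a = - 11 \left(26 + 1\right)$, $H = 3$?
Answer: $2 \sqrt{318} \approx 35.665$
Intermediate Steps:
$g{\left(y \right)} = 2 + y$ ($g{\left(y \right)} = 5 - \left(3 - y\right) = 5 + \left(-3 + y\right) = 2 + y$)
$a = -297$ ($a = \left(-11\right) 27 = -297$)
$\sqrt{\left(1617 + \left(13 - 19\right) g{\left(6 \right)}\right) + a} = \sqrt{\left(1617 + \left(13 - 19\right) \left(2 + 6\right)\right) - 297} = \sqrt{\left(1617 - 48\right) - 297} = \sqrt{1569 - 297} = \sqrt{1272} = 2 \sqrt{318}$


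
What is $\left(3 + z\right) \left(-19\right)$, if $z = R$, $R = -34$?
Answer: $589$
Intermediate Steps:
$z = -34$
$\left(3 + z\right) \left(-19\right) = \left(3 - 34\right) \left(-19\right) = \left(-31\right) \left(-19\right) = 589$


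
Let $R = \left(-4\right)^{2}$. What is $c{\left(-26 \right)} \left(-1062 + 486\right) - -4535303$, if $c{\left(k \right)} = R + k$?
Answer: $4541063$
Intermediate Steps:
$R = 16$
$c{\left(k \right)} = 16 + k$
$c{\left(-26 \right)} \left(-1062 + 486\right) - -4535303 = \left(16 - 26\right) \left(-1062 + 486\right) - -4535303 = \left(-10\right) \left(-576\right) + 4535303 = 5760 + 4535303 = 4541063$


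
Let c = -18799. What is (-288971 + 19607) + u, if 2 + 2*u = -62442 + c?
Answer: -619971/2 ≈ -3.0999e+5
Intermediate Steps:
u = -81243/2 (u = -1 + (-62442 - 18799)/2 = -1 + (½)*(-81241) = -1 - 81241/2 = -81243/2 ≈ -40622.)
(-288971 + 19607) + u = (-288971 + 19607) - 81243/2 = -269364 - 81243/2 = -619971/2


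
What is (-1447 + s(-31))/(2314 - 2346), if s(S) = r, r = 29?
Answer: 709/16 ≈ 44.313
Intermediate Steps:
s(S) = 29
(-1447 + s(-31))/(2314 - 2346) = (-1447 + 29)/(2314 - 2346) = -1418/(-32) = -1418*(-1/32) = 709/16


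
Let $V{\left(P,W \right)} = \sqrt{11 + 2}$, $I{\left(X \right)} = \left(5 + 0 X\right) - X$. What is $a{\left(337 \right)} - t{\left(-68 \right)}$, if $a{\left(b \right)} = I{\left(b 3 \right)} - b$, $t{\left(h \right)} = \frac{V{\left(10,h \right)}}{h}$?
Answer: $-1343 + \frac{\sqrt{13}}{68} \approx -1342.9$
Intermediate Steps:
$I{\left(X \right)} = 5 - X$ ($I{\left(X \right)} = \left(5 + 0\right) - X = 5 - X$)
$V{\left(P,W \right)} = \sqrt{13}$
$t{\left(h \right)} = \frac{\sqrt{13}}{h}$
$a{\left(b \right)} = 5 - 4 b$ ($a{\left(b \right)} = \left(5 - b 3\right) - b = \left(5 - 3 b\right) - b = 5 - 4 b$)
$a{\left(337 \right)} - t{\left(-68 \right)} = \left(5 - 1348\right) - \frac{\sqrt{13}}{-68} = \left(5 - 1348\right) - \sqrt{13} \left(- \frac{1}{68}\right) = -1343 - - \frac{\sqrt{13}}{68} = -1343 + \frac{\sqrt{13}}{68}$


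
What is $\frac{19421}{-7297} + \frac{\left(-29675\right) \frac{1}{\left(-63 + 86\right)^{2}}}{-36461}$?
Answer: $- \frac{374373165374}{140743580093} \approx -2.66$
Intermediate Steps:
$\frac{19421}{-7297} + \frac{\left(-29675\right) \frac{1}{\left(-63 + 86\right)^{2}}}{-36461} = 19421 \left(- \frac{1}{7297}\right) + - \frac{29675}{23^{2}} \left(- \frac{1}{36461}\right) = - \frac{19421}{7297} + - \frac{29675}{529} \left(- \frac{1}{36461}\right) = - \frac{19421}{7297} + \left(-29675\right) \frac{1}{529} \left(- \frac{1}{36461}\right) = - \frac{19421}{7297} - - \frac{29675}{19287869} = - \frac{19421}{7297} + \frac{29675}{19287869} = - \frac{374373165374}{140743580093}$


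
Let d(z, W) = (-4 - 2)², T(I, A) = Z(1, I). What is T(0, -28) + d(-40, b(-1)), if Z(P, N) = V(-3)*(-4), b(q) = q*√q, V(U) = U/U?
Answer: 32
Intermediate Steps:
V(U) = 1
b(q) = q^(3/2)
Z(P, N) = -4 (Z(P, N) = 1*(-4) = -4)
T(I, A) = -4
d(z, W) = 36 (d(z, W) = (-6)² = 36)
T(0, -28) + d(-40, b(-1)) = -4 + 36 = 32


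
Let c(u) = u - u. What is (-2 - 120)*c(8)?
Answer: 0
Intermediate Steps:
c(u) = 0
(-2 - 120)*c(8) = (-2 - 120)*0 = -122*0 = 0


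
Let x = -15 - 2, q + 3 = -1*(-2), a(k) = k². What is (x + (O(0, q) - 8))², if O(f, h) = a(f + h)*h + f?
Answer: 676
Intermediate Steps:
q = -1 (q = -3 - 1*(-2) = -3 + 2 = -1)
O(f, h) = f + h*(f + h)² (O(f, h) = (f + h)²*h + f = h*(f + h)² + f = f + h*(f + h)²)
x = -17
(x + (O(0, q) - 8))² = (-17 + ((0 - (0 - 1)²) - 8))² = (-17 + ((0 - 1*(-1)²) - 8))² = (-17 + ((0 - 1*1) - 8))² = (-17 + ((0 - 1) - 8))² = (-17 + (-1 - 8))² = (-17 - 9)² = (-26)² = 676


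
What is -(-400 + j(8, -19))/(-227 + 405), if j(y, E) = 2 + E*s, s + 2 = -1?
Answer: 341/178 ≈ 1.9157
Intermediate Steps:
s = -3 (s = -2 - 1 = -3)
j(y, E) = 2 - 3*E (j(y, E) = 2 + E*(-3) = 2 - 3*E)
-(-400 + j(8, -19))/(-227 + 405) = -(-400 + (2 - 3*(-19)))/(-227 + 405) = -(-400 + (2 + 57))/178 = -(-400 + 59)/178 = -(-341)/178 = -1*(-341/178) = 341/178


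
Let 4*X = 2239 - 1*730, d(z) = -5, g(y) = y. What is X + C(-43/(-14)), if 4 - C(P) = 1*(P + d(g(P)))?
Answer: 10729/28 ≈ 383.18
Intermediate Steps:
C(P) = 9 - P (C(P) = 4 - (P - 5) = 4 - (-5 + P) = 4 + (5 - P) = 9 - P)
X = 1509/4 (X = (2239 - 1*730)/4 = (2239 - 730)/4 = (¼)*1509 = 1509/4 ≈ 377.25)
X + C(-43/(-14)) = 1509/4 + (9 - (-43)/(-14)) = 1509/4 + (9 - (-43)*(-1)/14) = 1509/4 + (9 - 1*43/14) = 1509/4 + (9 - 43/14) = 1509/4 + 83/14 = 10729/28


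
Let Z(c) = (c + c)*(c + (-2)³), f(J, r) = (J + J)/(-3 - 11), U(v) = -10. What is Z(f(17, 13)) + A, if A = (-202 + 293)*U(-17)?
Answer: -42108/49 ≈ -859.35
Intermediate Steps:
f(J, r) = -J/7 (f(J, r) = (2*J)/(-14) = (2*J)*(-1/14) = -J/7)
Z(c) = 2*c*(-8 + c) (Z(c) = (2*c)*(c - 8) = (2*c)*(-8 + c) = 2*c*(-8 + c))
A = -910 (A = (-202 + 293)*(-10) = 91*(-10) = -910)
Z(f(17, 13)) + A = 2*(-⅐*17)*(-8 - ⅐*17) - 910 = 2*(-17/7)*(-8 - 17/7) - 910 = 2*(-17/7)*(-73/7) - 910 = 2482/49 - 910 = -42108/49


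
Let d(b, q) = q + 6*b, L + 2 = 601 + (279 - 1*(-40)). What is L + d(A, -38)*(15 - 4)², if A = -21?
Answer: -18926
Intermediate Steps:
L = 918 (L = -2 + (601 + (279 - 1*(-40))) = -2 + (601 + (279 + 40)) = -2 + (601 + 319) = -2 + 920 = 918)
L + d(A, -38)*(15 - 4)² = 918 + (-38 + 6*(-21))*(15 - 4)² = 918 + (-38 - 126)*11² = 918 - 164*121 = 918 - 19844 = -18926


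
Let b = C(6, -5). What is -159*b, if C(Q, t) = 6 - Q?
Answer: 0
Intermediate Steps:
b = 0 (b = 6 - 1*6 = 6 - 6 = 0)
-159*b = -159*0 = 0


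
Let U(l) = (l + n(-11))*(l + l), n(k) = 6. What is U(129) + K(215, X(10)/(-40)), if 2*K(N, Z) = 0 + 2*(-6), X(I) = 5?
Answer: 34824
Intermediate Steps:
K(N, Z) = -6 (K(N, Z) = (0 + 2*(-6))/2 = (0 - 12)/2 = (½)*(-12) = -6)
U(l) = 2*l*(6 + l) (U(l) = (l + 6)*(l + l) = (6 + l)*(2*l) = 2*l*(6 + l))
U(129) + K(215, X(10)/(-40)) = 2*129*(6 + 129) - 6 = 2*129*135 - 6 = 34830 - 6 = 34824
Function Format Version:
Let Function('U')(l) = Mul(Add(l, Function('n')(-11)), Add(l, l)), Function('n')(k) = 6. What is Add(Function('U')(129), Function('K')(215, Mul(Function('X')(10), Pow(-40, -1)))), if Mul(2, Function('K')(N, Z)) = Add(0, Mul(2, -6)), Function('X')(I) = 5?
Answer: 34824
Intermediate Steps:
Function('K')(N, Z) = -6 (Function('K')(N, Z) = Mul(Rational(1, 2), Add(0, Mul(2, -6))) = Mul(Rational(1, 2), Add(0, -12)) = Mul(Rational(1, 2), -12) = -6)
Function('U')(l) = Mul(2, l, Add(6, l)) (Function('U')(l) = Mul(Add(l, 6), Add(l, l)) = Mul(Add(6, l), Mul(2, l)) = Mul(2, l, Add(6, l)))
Add(Function('U')(129), Function('K')(215, Mul(Function('X')(10), Pow(-40, -1)))) = Add(Mul(2, 129, Add(6, 129)), -6) = Add(Mul(2, 129, 135), -6) = Add(34830, -6) = 34824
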